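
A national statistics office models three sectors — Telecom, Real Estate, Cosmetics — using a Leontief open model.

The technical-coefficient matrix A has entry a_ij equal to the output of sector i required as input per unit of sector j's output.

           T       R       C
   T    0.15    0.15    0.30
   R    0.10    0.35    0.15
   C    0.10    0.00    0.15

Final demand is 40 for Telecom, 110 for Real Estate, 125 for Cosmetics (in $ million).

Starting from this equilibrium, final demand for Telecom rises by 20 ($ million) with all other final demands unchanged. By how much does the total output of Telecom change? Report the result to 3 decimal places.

Δx_T = 25.395

I − A =
  [   0.85    -0.15    -0.30]
  [  -0.10     0.65    -0.15]
  [  -0.10     0.00     0.85]
Cofactors of I−A, C_ij = (−1)^(i+j)·(minor ij) (rows/columns in the sector order above):
  C_11 = (0.65)(0.85) − (-0.15)(0.00) = 0.5525
  C_12 = −[(-0.10)(0.85) − (-0.15)(-0.10)] = 0.1000
  C_13 = (-0.10)(0.00) − (0.65)(-0.10) = 0.0650
  C_21 = −[(-0.15)(0.85) − (-0.30)(0.00)] = 0.1275
  C_22 = (0.85)(0.85) − (-0.30)(-0.10) = 0.6925
  C_23 = −[(0.85)(0.00) − (-0.15)(-0.10)] = 0.0150
  C_31 = (-0.15)(-0.15) − (-0.30)(0.65) = 0.2175
  C_32 = −[(0.85)(-0.15) − (-0.30)(-0.10)] = 0.1575
  C_33 = (0.85)(0.65) − (-0.15)(-0.10) = 0.5375
det(I−A) = Σ_j (I−A)_1j·C_1j = (0.85)(0.5525) + (-0.15)(0.1000) + (-0.30)(0.0650) = 0.435125
adj(I−A) = Cᵀ =
  [ 0.5525   0.1275   0.2175]
  [ 0.1000   0.6925   0.1575]
  [ 0.0650   0.0150   0.5375]
(I − A)⁻¹ = adj(I−A) / det(I−A) ≈
  [   1.2698     0.2930     0.4999]
  [   0.2298     1.5915     0.3620]
  [   0.1494     0.0345     1.2353]
Δx = (I − A)⁻¹ Δd with Δd having +20 in the Telecom component and 0 elsewhere.
So Δx_T = L_TT · (+20), where L_TT = adj(I−A)_TT / det(I−A) = 0.5525 / 0.435125.
Δx_T = 0.5525 × (+20) / 0.435125 = 11.05 / 0.435125 ≈ 25.395.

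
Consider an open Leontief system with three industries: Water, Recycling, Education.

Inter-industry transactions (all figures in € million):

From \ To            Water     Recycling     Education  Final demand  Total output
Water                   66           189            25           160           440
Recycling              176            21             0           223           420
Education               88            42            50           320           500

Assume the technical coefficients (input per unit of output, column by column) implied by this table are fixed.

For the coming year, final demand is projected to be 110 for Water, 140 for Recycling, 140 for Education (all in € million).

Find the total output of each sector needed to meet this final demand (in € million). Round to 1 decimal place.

Technical coefficients a_ij = z_ij / X_j:
  a_WW = 66/440 = 0.15, a_RW = 176/440 = 0.40, a_EW = 88/440 = 0.20
  a_WR = 189/420 = 0.45, a_RR = 21/420 = 0.05, a_ER = 42/420 = 0.10
  a_WE = 25/500 = 0.05, a_RE = 0/500 = 0.00, a_EE = 50/500 = 0.10
I − A =
  [   0.85    -0.45    -0.05]
  [  -0.40     0.95     0.00]
  [  -0.20    -0.10     0.90]
Cofactors of I−A, C_ij = (−1)^(i+j)·(minor ij) (rows/columns in the sector order above):
  C_11 = (0.95)(0.90) − (0.00)(-0.10) = 0.8550
  C_12 = −[(-0.40)(0.90) − (0.00)(-0.20)] = 0.3600
  C_13 = (-0.40)(-0.10) − (0.95)(-0.20) = 0.2300
  C_21 = −[(-0.45)(0.90) − (-0.05)(-0.10)] = 0.4100
  C_22 = (0.85)(0.90) − (-0.05)(-0.20) = 0.7550
  C_23 = −[(0.85)(-0.10) − (-0.45)(-0.20)] = 0.1750
  C_31 = (-0.45)(0.00) − (-0.05)(0.95) = 0.0475
  C_32 = −[(0.85)(0.00) − (-0.05)(-0.40)] = 0.0200
  C_33 = (0.85)(0.95) − (-0.45)(-0.40) = 0.6275
det(I−A) = Σ_j (I−A)_1j·C_1j = (0.85)(0.8550) + (-0.45)(0.3600) + (-0.05)(0.2300) = 0.55325
adj(I−A) = Cᵀ =
  [ 0.8550   0.4100   0.0475]
  [ 0.3600   0.7550   0.0200]
  [ 0.2300   0.1750   0.6275]
(I − A)⁻¹ = adj(I−A) / det(I−A) ≈
  [   1.5454     0.7411     0.0859]
  [   0.6507     1.3647     0.0362]
  [   0.4157     0.3163     1.1342]
x = (I − A)⁻¹ d = adj(I−A)·d / det(I−A), with det(I−A) = 0.55325:
  x_W = (0.8550·110 + 0.4100·140 + 0.0475·140) / 0.55325 = 158.10 / 0.55325 ≈ 285.8
  x_R = (0.3600·110 + 0.7550·140 + 0.0200·140) / 0.55325 = 148.10 / 0.55325 ≈ 267.7
  x_E = (0.2300·110 + 0.1750·140 + 0.6275·140) / 0.55325 = 137.65 / 0.55325 ≈ 248.8

x_W = 285.8, x_R = 267.7, x_E = 248.8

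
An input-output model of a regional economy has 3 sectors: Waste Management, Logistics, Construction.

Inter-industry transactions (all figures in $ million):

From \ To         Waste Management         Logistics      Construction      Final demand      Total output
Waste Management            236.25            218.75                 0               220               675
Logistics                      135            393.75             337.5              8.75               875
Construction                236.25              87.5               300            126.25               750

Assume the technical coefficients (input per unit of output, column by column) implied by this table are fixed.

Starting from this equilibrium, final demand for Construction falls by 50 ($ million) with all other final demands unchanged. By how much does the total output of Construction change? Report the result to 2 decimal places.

Δx_C = -132.69

Technical coefficients a_ij = z_ij / X_j:
  a_WW = 236.25/675 = 0.35, a_LW = 135/675 = 0.20, a_CW = 236.25/675 = 0.35
  a_WL = 218.75/875 = 0.25, a_LL = 393.75/875 = 0.45, a_CL = 87.5/875 = 0.10
  a_WC = 0/750 = 0.00, a_LC = 337.5/750 = 0.45, a_CC = 300/750 = 0.40
I − A =
  [   0.65    -0.25     0.00]
  [  -0.20     0.55    -0.45]
  [  -0.35    -0.10     0.60]
Cofactors of I−A, C_ij = (−1)^(i+j)·(minor ij) (rows/columns in the sector order above):
  C_11 = (0.55)(0.60) − (-0.45)(-0.10) = 0.2850
  C_12 = −[(-0.20)(0.60) − (-0.45)(-0.35)] = 0.2775
  C_13 = (-0.20)(-0.10) − (0.55)(-0.35) = 0.2125
  C_21 = −[(-0.25)(0.60) − (0.00)(-0.10)] = 0.1500
  C_22 = (0.65)(0.60) − (0.00)(-0.35) = 0.3900
  C_23 = −[(0.65)(-0.10) − (-0.25)(-0.35)] = 0.1525
  C_31 = (-0.25)(-0.45) − (0.00)(0.55) = 0.1125
  C_32 = −[(0.65)(-0.45) − (0.00)(-0.20)] = 0.2925
  C_33 = (0.65)(0.55) − (-0.25)(-0.20) = 0.3075
det(I−A) = Σ_j (I−A)_1j·C_1j = (0.65)(0.2850) + (-0.25)(0.2775) + (0.00)(0.2125) = 0.115875
adj(I−A) = Cᵀ =
  [ 0.2850   0.1500   0.1125]
  [ 0.2775   0.3900   0.2925]
  [ 0.2125   0.1525   0.3075]
(I − A)⁻¹ = adj(I−A) / det(I−A) ≈
  [   2.4595     1.2945     0.9709]
  [   2.3948     3.3657     2.5243]
  [   1.8339     1.3161     2.6537]
Δx = (I − A)⁻¹ Δd with Δd having -50 in the Construction component and 0 elsewhere.
So Δx_C = L_CC · (-50), where L_CC = adj(I−A)_CC / det(I−A) = 0.3075 / 0.115875.
Δx_C = 0.3075 × (-50) / 0.115875 = -15.375 / 0.115875 ≈ -132.69.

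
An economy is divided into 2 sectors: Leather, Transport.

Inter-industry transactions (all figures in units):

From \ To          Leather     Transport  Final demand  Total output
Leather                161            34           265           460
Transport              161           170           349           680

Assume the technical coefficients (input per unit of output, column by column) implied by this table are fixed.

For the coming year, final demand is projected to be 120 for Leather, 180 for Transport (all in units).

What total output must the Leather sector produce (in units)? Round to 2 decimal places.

Technical coefficients a_ij = z_ij / X_j:
  a_11 = 161/460 = 0.35, a_21 = 161/460 = 0.35
  a_12 = 34/680 = 0.05, a_22 = 170/680 = 0.25
I − A =
  [   0.65    -0.05]
  [  -0.35     0.75]
det(I−A) = (0.65)(0.75) − (-0.05)(-0.35) = 0.4700
adj(I−A) = [[0.75, 0.05], [0.35, 0.65]]
(I − A)⁻¹ = adj(I−A) / det(I−A) ≈
  [   1.5957     0.1064]
  [   0.7447     1.3830]
x = (I − A)⁻¹ d = adj(I−A)·d / det(I−A), with det(I−A) = 0.4700:
  x_1 = (0.75·120 + 0.05·180) / 0.4700 = 99.00 / 0.4700 ≈ 210.64
  x_2 = (0.35·120 + 0.65·180) / 0.4700 = 159.00 / 0.4700 ≈ 338.30

x_1 = 210.64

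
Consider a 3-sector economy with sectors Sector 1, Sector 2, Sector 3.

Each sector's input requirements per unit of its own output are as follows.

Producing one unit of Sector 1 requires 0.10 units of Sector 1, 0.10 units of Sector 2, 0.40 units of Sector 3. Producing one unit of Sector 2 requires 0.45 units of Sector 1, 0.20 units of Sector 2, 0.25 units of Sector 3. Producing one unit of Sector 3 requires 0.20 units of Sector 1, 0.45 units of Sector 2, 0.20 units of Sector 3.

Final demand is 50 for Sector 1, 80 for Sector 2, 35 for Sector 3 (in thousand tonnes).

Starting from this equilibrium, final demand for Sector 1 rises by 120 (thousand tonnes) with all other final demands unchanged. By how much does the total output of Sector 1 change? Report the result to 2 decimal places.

I − A =
  [   0.90    -0.45    -0.20]
  [  -0.10     0.80    -0.45]
  [  -0.40    -0.25     0.80]
Cofactors of I−A, C_ij = (−1)^(i+j)·(minor ij) (rows/columns in the sector order above):
  C_11 = (0.80)(0.80) − (-0.45)(-0.25) = 0.5275
  C_12 = −[(-0.10)(0.80) − (-0.45)(-0.40)] = 0.2600
  C_13 = (-0.10)(-0.25) − (0.80)(-0.40) = 0.3450
  C_21 = −[(-0.45)(0.80) − (-0.20)(-0.25)] = 0.4100
  C_22 = (0.90)(0.80) − (-0.20)(-0.40) = 0.6400
  C_23 = −[(0.90)(-0.25) − (-0.45)(-0.40)] = 0.4050
  C_31 = (-0.45)(-0.45) − (-0.20)(0.80) = 0.3625
  C_32 = −[(0.90)(-0.45) − (-0.20)(-0.10)] = 0.4250
  C_33 = (0.90)(0.80) − (-0.45)(-0.10) = 0.6750
det(I−A) = Σ_j (I−A)_1j·C_1j = (0.90)(0.5275) + (-0.45)(0.2600) + (-0.20)(0.3450) = 0.28875
adj(I−A) = Cᵀ =
  [ 0.5275   0.4100   0.3625]
  [ 0.2600   0.6400   0.4250]
  [ 0.3450   0.4050   0.6750]
(I − A)⁻¹ = adj(I−A) / det(I−A) ≈
  [   1.8268     1.4199     1.2554]
  [   0.9004     2.2165     1.4719]
  [   1.1948     1.4026     2.3377]
Δx = (I − A)⁻¹ Δd with Δd having +120 in the Sector 1 component and 0 elsewhere.
So Δx_1 = L_11 · (+120), where L_11 = adj(I−A)_11 / det(I−A) = 0.5275 / 0.28875.
Δx_1 = 0.5275 × (+120) / 0.28875 = 63.30 / 0.28875 ≈ 219.22.

Δx_1 = 219.22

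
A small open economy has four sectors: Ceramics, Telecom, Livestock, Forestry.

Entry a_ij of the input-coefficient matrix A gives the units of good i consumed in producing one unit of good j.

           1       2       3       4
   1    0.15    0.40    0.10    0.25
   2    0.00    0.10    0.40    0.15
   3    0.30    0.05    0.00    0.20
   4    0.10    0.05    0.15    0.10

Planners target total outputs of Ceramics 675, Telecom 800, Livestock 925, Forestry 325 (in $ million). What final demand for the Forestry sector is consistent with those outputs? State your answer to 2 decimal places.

I − A =
  [   0.85    -0.40    -0.10    -0.25]
  [   0.00     0.90    -0.40    -0.15]
  [  -0.30    -0.05     1.00    -0.20]
  [  -0.10    -0.05    -0.15     0.90]
d = (I − A) x:
  d_1 = (+0.85)·675 + (-0.40)·800 + (-0.10)·925 + (-0.25)·325 = 80.00
  d_2 = (+0.00)·675 + (+0.90)·800 + (-0.40)·925 + (-0.15)·325 = 301.25
  d_3 = (-0.30)·675 + (-0.05)·800 + (+1.00)·925 + (-0.20)·325 = 617.50
  d_4 = (-0.10)·675 + (-0.05)·800 + (-0.15)·925 + (+0.90)·325 = 46.25

d_4 = 46.25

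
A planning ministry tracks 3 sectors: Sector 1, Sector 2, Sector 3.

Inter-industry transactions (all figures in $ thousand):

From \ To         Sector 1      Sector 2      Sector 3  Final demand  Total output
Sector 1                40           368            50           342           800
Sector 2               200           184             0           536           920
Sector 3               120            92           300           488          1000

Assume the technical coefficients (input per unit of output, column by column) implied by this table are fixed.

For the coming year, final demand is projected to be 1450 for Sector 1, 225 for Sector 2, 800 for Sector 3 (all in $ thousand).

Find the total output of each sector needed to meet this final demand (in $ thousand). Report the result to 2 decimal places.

x_1 = 1996.98, x_2 = 905.31, x_3 = 1700.11

Technical coefficients a_ij = z_ij / X_j:
  a_11 = 40/800 = 0.05, a_21 = 200/800 = 0.25, a_31 = 120/800 = 0.15
  a_12 = 368/920 = 0.40, a_22 = 184/920 = 0.20, a_32 = 92/920 = 0.10
  a_13 = 50/1000 = 0.05, a_23 = 0/1000 = 0.00, a_33 = 300/1000 = 0.30
I − A =
  [   0.95    -0.40    -0.05]
  [  -0.25     0.80     0.00]
  [  -0.15    -0.10     0.70]
Cofactors of I−A, C_ij = (−1)^(i+j)·(minor ij) (rows/columns in the sector order above):
  C_11 = (0.80)(0.70) − (0.00)(-0.10) = 0.5600
  C_12 = −[(-0.25)(0.70) − (0.00)(-0.15)] = 0.1750
  C_13 = (-0.25)(-0.10) − (0.80)(-0.15) = 0.1450
  C_21 = −[(-0.40)(0.70) − (-0.05)(-0.10)] = 0.2850
  C_22 = (0.95)(0.70) − (-0.05)(-0.15) = 0.6575
  C_23 = −[(0.95)(-0.10) − (-0.40)(-0.15)] = 0.1550
  C_31 = (-0.40)(0.00) − (-0.05)(0.80) = 0.0400
  C_32 = −[(0.95)(0.00) − (-0.05)(-0.25)] = 0.0125
  C_33 = (0.95)(0.80) − (-0.40)(-0.25) = 0.6600
det(I−A) = Σ_j (I−A)_1j·C_1j = (0.95)(0.5600) + (-0.40)(0.1750) + (-0.05)(0.1450) = 0.45475
adj(I−A) = Cᵀ =
  [ 0.5600   0.2850   0.0400]
  [ 0.1750   0.6575   0.0125]
  [ 0.1450   0.1550   0.6600]
(I − A)⁻¹ = adj(I−A) / det(I−A) ≈
  [   1.2314     0.6267     0.0880]
  [   0.3848     1.4458     0.0275]
  [   0.3189     0.3408     1.4513]
x = (I − A)⁻¹ d = adj(I−A)·d / det(I−A), with det(I−A) = 0.45475:
  x_1 = (0.5600·1450 + 0.2850·225 + 0.0400·800) / 0.45475 = 908.125 / 0.45475 ≈ 1996.98
  x_2 = (0.1750·1450 + 0.6575·225 + 0.0125·800) / 0.45475 = 411.6875 / 0.45475 ≈ 905.31
  x_3 = (0.1450·1450 + 0.1550·225 + 0.6600·800) / 0.45475 = 773.125 / 0.45475 ≈ 1700.11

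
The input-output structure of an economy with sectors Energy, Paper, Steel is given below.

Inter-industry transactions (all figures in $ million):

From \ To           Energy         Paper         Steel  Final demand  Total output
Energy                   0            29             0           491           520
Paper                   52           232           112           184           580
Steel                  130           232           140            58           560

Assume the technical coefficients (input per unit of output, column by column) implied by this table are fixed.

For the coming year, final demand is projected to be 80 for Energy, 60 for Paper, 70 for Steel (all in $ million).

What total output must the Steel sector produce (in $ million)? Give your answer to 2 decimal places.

Technical coefficients a_ij = z_ij / X_j:
  a_11 = 0/520 = 0.00, a_21 = 52/520 = 0.10, a_31 = 130/520 = 0.25
  a_12 = 29/580 = 0.05, a_22 = 232/580 = 0.40, a_32 = 232/580 = 0.40
  a_13 = 0/560 = 0.00, a_23 = 112/560 = 0.20, a_33 = 140/560 = 0.25
I − A =
  [   1.00    -0.05     0.00]
  [  -0.10     0.60    -0.20]
  [  -0.25    -0.40     0.75]
Cofactors of I−A, C_ij = (−1)^(i+j)·(minor ij) (rows/columns in the sector order above):
  C_11 = (0.60)(0.75) − (-0.20)(-0.40) = 0.3700
  C_12 = −[(-0.10)(0.75) − (-0.20)(-0.25)] = 0.1250
  C_13 = (-0.10)(-0.40) − (0.60)(-0.25) = 0.1900
  C_21 = −[(-0.05)(0.75) − (0.00)(-0.40)] = 0.0375
  C_22 = (1.00)(0.75) − (0.00)(-0.25) = 0.7500
  C_23 = −[(1.00)(-0.40) − (-0.05)(-0.25)] = 0.4125
  C_31 = (-0.05)(-0.20) − (0.00)(0.60) = 0.0100
  C_32 = −[(1.00)(-0.20) − (0.00)(-0.10)] = 0.2000
  C_33 = (1.00)(0.60) − (-0.05)(-0.10) = 0.5950
det(I−A) = Σ_j (I−A)_1j·C_1j = (1.00)(0.3700) + (-0.05)(0.1250) + (0.00)(0.1900) = 0.36375
adj(I−A) = Cᵀ =
  [ 0.3700   0.0375   0.0100]
  [ 0.1250   0.7500   0.2000]
  [ 0.1900   0.4125   0.5950]
(I − A)⁻¹ = adj(I−A) / det(I−A) ≈
  [   1.0172     0.1031     0.0275]
  [   0.3436     2.0619     0.5498]
  [   0.5223     1.1340     1.6357]
x = (I − A)⁻¹ d = adj(I−A)·d / det(I−A), with det(I−A) = 0.36375:
  x_1 = (0.3700·80 + 0.0375·60 + 0.0100·70) / 0.36375 = 32.55 / 0.36375 ≈ 89.48
  x_2 = (0.1250·80 + 0.7500·60 + 0.2000·70) / 0.36375 = 69.00 / 0.36375 ≈ 189.69
  x_3 = (0.1900·80 + 0.4125·60 + 0.5950·70) / 0.36375 = 81.60 / 0.36375 ≈ 224.33

x_3 = 224.33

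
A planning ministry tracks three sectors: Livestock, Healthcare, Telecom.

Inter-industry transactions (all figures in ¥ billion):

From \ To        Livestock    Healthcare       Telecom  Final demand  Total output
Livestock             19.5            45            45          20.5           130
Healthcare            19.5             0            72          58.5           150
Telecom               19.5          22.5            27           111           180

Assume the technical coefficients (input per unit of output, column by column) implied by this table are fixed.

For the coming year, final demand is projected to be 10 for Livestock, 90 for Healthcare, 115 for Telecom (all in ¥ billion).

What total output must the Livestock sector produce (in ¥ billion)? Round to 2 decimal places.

x_1 = 134.19

Technical coefficients a_ij = z_ij / X_j:
  a_11 = 19.5/130 = 0.15, a_21 = 19.5/130 = 0.15, a_31 = 19.5/130 = 0.15
  a_12 = 45/150 = 0.30, a_22 = 0/150 = 0.00, a_32 = 22.5/150 = 0.15
  a_13 = 45/180 = 0.25, a_23 = 72/180 = 0.40, a_33 = 27/180 = 0.15
I − A =
  [   0.85    -0.30    -0.25]
  [  -0.15     1.00    -0.40]
  [  -0.15    -0.15     0.85]
Cofactors of I−A, C_ij = (−1)^(i+j)·(minor ij) (rows/columns in the sector order above):
  C_11 = (1.00)(0.85) − (-0.40)(-0.15) = 0.7900
  C_12 = −[(-0.15)(0.85) − (-0.40)(-0.15)] = 0.1875
  C_13 = (-0.15)(-0.15) − (1.00)(-0.15) = 0.1725
  C_21 = −[(-0.30)(0.85) − (-0.25)(-0.15)] = 0.2925
  C_22 = (0.85)(0.85) − (-0.25)(-0.15) = 0.6850
  C_23 = −[(0.85)(-0.15) − (-0.30)(-0.15)] = 0.1725
  C_31 = (-0.30)(-0.40) − (-0.25)(1.00) = 0.3700
  C_32 = −[(0.85)(-0.40) − (-0.25)(-0.15)] = 0.3775
  C_33 = (0.85)(1.00) − (-0.30)(-0.15) = 0.8050
det(I−A) = Σ_j (I−A)_1j·C_1j = (0.85)(0.7900) + (-0.30)(0.1875) + (-0.25)(0.1725) = 0.572125
adj(I−A) = Cᵀ =
  [ 0.7900   0.2925   0.3700]
  [ 0.1875   0.6850   0.3775]
  [ 0.1725   0.1725   0.8050]
(I − A)⁻¹ = adj(I−A) / det(I−A) ≈
  [   1.3808     0.5113     0.6467]
  [   0.3277     1.1973     0.6598]
  [   0.3015     0.3015     1.4070]
x = (I − A)⁻¹ d = adj(I−A)·d / det(I−A), with det(I−A) = 0.572125:
  x_1 = (0.7900·10 + 0.2925·90 + 0.3700·115) / 0.572125 = 76.775 / 0.572125 ≈ 134.19
  x_2 = (0.1875·10 + 0.6850·90 + 0.3775·115) / 0.572125 = 106.9375 / 0.572125 ≈ 186.91
  x_3 = (0.1725·10 + 0.1725·90 + 0.8050·115) / 0.572125 = 109.825 / 0.572125 ≈ 191.96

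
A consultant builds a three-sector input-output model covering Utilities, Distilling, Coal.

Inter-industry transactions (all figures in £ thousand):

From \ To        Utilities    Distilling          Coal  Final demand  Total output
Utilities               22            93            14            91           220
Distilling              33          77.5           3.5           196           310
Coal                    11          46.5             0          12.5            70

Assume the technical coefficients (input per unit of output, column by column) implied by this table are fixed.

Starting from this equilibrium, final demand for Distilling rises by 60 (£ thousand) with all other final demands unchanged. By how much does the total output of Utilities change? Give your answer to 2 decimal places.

Δx_1 = 32.43

Technical coefficients a_ij = z_ij / X_j:
  a_11 = 22/220 = 0.10, a_21 = 33/220 = 0.15, a_31 = 11/220 = 0.05
  a_12 = 93/310 = 0.30, a_22 = 77.5/310 = 0.25, a_32 = 46.5/310 = 0.15
  a_13 = 14/70 = 0.20, a_23 = 3.5/70 = 0.05, a_33 = 0/70 = 0.00
I − A =
  [   0.90    -0.30    -0.20]
  [  -0.15     0.75    -0.05]
  [  -0.05    -0.15     1.00]
Cofactors of I−A, C_ij = (−1)^(i+j)·(minor ij) (rows/columns in the sector order above):
  C_11 = (0.75)(1.00) − (-0.05)(-0.15) = 0.7425
  C_12 = −[(-0.15)(1.00) − (-0.05)(-0.05)] = 0.1525
  C_13 = (-0.15)(-0.15) − (0.75)(-0.05) = 0.0600
  C_21 = −[(-0.30)(1.00) − (-0.20)(-0.15)] = 0.3300
  C_22 = (0.90)(1.00) − (-0.20)(-0.05) = 0.8900
  C_23 = −[(0.90)(-0.15) − (-0.30)(-0.05)] = 0.1500
  C_31 = (-0.30)(-0.05) − (-0.20)(0.75) = 0.1650
  C_32 = −[(0.90)(-0.05) − (-0.20)(-0.15)] = 0.0750
  C_33 = (0.90)(0.75) − (-0.30)(-0.15) = 0.6300
det(I−A) = Σ_j (I−A)_1j·C_1j = (0.90)(0.7425) + (-0.30)(0.1525) + (-0.20)(0.0600) = 0.6105
adj(I−A) = Cᵀ =
  [ 0.7425   0.3300   0.1650]
  [ 0.1525   0.8900   0.0750]
  [ 0.0600   0.1500   0.6300]
(I − A)⁻¹ = adj(I−A) / det(I−A) ≈
  [   1.2162     0.5405     0.2703]
  [   0.2498     1.4578     0.1229]
  [   0.0983     0.2457     1.0319]
Δx = (I − A)⁻¹ Δd with Δd having +60 in the Distilling component and 0 elsewhere.
So Δx_1 = L_12 · (+60), where L_12 = adj(I−A)_12 / det(I−A) = 0.3300 / 0.6105.
Δx_1 = 0.3300 × (+60) / 0.6105 = 19.80 / 0.6105 ≈ 32.43.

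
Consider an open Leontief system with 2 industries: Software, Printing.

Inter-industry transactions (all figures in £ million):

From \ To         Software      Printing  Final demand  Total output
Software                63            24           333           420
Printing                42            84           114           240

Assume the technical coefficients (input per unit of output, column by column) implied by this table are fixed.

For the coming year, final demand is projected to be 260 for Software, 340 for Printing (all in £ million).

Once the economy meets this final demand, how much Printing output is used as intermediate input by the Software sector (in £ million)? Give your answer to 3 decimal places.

z_21 = 37.419

Technical coefficients a_ij = z_ij / X_j:
  a_11 = 63/420 = 0.15, a_21 = 42/420 = 0.10
  a_12 = 24/240 = 0.10, a_22 = 84/240 = 0.35
I − A =
  [   0.85    -0.10]
  [  -0.10     0.65]
det(I−A) = (0.85)(0.65) − (-0.10)(-0.10) = 0.5425
adj(I−A) = [[0.65, 0.10], [0.10, 0.85]]
(I − A)⁻¹ = adj(I−A) / det(I−A) ≈
  [   1.1982     0.1843]
  [   0.1843     1.5668]
First solve x = (I − A)⁻¹ d = adj(I−A)·d / det(I−A); in particular x_1 = (0.65·260 + 0.10·340) / 0.5425 = 203.00 / 0.5425 ≈ 374.19355.
Intermediate flow from 2 to 1: z_21 = a_21 · x_1 = 0.10 × 203.00 / 0.5425 = 20.30 / 0.5425 ≈ 37.419.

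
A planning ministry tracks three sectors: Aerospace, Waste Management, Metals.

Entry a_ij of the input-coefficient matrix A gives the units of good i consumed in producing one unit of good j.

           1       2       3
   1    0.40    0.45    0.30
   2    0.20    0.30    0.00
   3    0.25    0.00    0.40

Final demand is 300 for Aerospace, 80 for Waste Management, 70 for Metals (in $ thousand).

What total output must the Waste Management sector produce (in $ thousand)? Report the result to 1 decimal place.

x_2 = 433.0

I − A =
  [   0.60    -0.45    -0.30]
  [  -0.20     0.70     0.00]
  [  -0.25     0.00     0.60]
Cofactors of I−A, C_ij = (−1)^(i+j)·(minor ij) (rows/columns in the sector order above):
  C_11 = (0.70)(0.60) − (0.00)(0.00) = 0.4200
  C_12 = −[(-0.20)(0.60) − (0.00)(-0.25)] = 0.1200
  C_13 = (-0.20)(0.00) − (0.70)(-0.25) = 0.1750
  C_21 = −[(-0.45)(0.60) − (-0.30)(0.00)] = 0.2700
  C_22 = (0.60)(0.60) − (-0.30)(-0.25) = 0.2850
  C_23 = −[(0.60)(0.00) − (-0.45)(-0.25)] = 0.1125
  C_31 = (-0.45)(0.00) − (-0.30)(0.70) = 0.2100
  C_32 = −[(0.60)(0.00) − (-0.30)(-0.20)] = 0.0600
  C_33 = (0.60)(0.70) − (-0.45)(-0.20) = 0.3300
det(I−A) = Σ_j (I−A)_1j·C_1j = (0.60)(0.4200) + (-0.45)(0.1200) + (-0.30)(0.1750) = 0.1455
adj(I−A) = Cᵀ =
  [ 0.4200   0.2700   0.2100]
  [ 0.1200   0.2850   0.0600]
  [ 0.1750   0.1125   0.3300]
(I − A)⁻¹ = adj(I−A) / det(I−A) ≈
  [   2.8866     1.8557     1.4433]
  [   0.8247     1.9588     0.4124]
  [   1.2027     0.7732     2.2680]
x = (I − A)⁻¹ d = adj(I−A)·d / det(I−A), with det(I−A) = 0.1455:
  x_1 = (0.4200·300 + 0.2700·80 + 0.2100·70) / 0.1455 = 162.30 / 0.1455 ≈ 1115.5
  x_2 = (0.1200·300 + 0.2850·80 + 0.0600·70) / 0.1455 = 63.00 / 0.1455 ≈ 433.0
  x_3 = (0.1750·300 + 0.1125·80 + 0.3300·70) / 0.1455 = 84.60 / 0.1455 ≈ 581.4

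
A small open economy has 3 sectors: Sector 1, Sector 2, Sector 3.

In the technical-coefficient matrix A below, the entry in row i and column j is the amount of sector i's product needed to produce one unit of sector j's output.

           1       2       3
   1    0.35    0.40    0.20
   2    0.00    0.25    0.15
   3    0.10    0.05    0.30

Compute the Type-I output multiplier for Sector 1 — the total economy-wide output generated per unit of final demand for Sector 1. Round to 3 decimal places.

m_1 = 1.926

I − A =
  [   0.65    -0.40    -0.20]
  [   0.00     0.75    -0.15]
  [  -0.10    -0.05     0.70]
Cofactors of I−A, C_ij = (−1)^(i+j)·(minor ij) (rows/columns in the sector order above):
  C_11 = (0.75)(0.70) − (-0.15)(-0.05) = 0.5175
  C_12 = −[(0.00)(0.70) − (-0.15)(-0.10)] = 0.0150
  C_13 = (0.00)(-0.05) − (0.75)(-0.10) = 0.0750
  C_21 = −[(-0.40)(0.70) − (-0.20)(-0.05)] = 0.2900
  C_22 = (0.65)(0.70) − (-0.20)(-0.10) = 0.4350
  C_23 = −[(0.65)(-0.05) − (-0.40)(-0.10)] = 0.0725
  C_31 = (-0.40)(-0.15) − (-0.20)(0.75) = 0.2100
  C_32 = −[(0.65)(-0.15) − (-0.20)(0.00)] = 0.0975
  C_33 = (0.65)(0.75) − (-0.40)(0.00) = 0.4875
det(I−A) = Σ_j (I−A)_1j·C_1j = (0.65)(0.5175) + (-0.40)(0.0150) + (-0.20)(0.0750) = 0.315375
adj(I−A) = Cᵀ =
  [ 0.5175   0.2900   0.2100]
  [ 0.0150   0.4350   0.0975]
  [ 0.0750   0.0725   0.4875]
(I − A)⁻¹ = adj(I−A) / det(I−A) ≈
  [   1.6409     0.9195     0.6659]
  [   0.0476     1.3793     0.3092]
  [   0.2378     0.2299     1.5458]
The output multiplier for sector j is the column-j sum of the Leontief inverse (I − A)⁻¹ = adj(I−A) / det(I−A).
Column 1 of adj(I−A): (0.5175, 0.0150, 0.0750); det(I−A) = 0.315375.
m_1 = (0.5175 + 0.0150 + 0.0750) / 0.315375 = 0.6075 / 0.315375 ≈ 1.926.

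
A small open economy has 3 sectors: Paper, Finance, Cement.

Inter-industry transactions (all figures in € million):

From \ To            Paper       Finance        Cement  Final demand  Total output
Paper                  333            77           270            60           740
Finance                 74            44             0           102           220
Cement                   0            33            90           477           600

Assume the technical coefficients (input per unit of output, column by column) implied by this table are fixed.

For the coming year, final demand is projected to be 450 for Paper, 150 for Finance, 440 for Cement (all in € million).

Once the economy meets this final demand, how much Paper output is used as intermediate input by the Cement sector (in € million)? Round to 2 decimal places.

z_13 = 263.10

Technical coefficients a_ij = z_ij / X_j:
  a_11 = 333/740 = 0.45, a_21 = 74/740 = 0.10, a_31 = 0/740 = 0.00
  a_12 = 77/220 = 0.35, a_22 = 44/220 = 0.20, a_32 = 33/220 = 0.15
  a_13 = 270/600 = 0.45, a_23 = 0/600 = 0.00, a_33 = 90/600 = 0.15
I − A =
  [   0.55    -0.35    -0.45]
  [  -0.10     0.80     0.00]
  [   0.00    -0.15     0.85]
Cofactors of I−A, C_ij = (−1)^(i+j)·(minor ij) (rows/columns in the sector order above):
  C_11 = (0.80)(0.85) − (0.00)(-0.15) = 0.6800
  C_12 = −[(-0.10)(0.85) − (0.00)(0.00)] = 0.0850
  C_13 = (-0.10)(-0.15) − (0.80)(0.00) = 0.0150
  C_21 = −[(-0.35)(0.85) − (-0.45)(-0.15)] = 0.3650
  C_22 = (0.55)(0.85) − (-0.45)(0.00) = 0.4675
  C_23 = −[(0.55)(-0.15) − (-0.35)(0.00)] = 0.0825
  C_31 = (-0.35)(0.00) − (-0.45)(0.80) = 0.3600
  C_32 = −[(0.55)(0.00) − (-0.45)(-0.10)] = 0.0450
  C_33 = (0.55)(0.80) − (-0.35)(-0.10) = 0.4050
det(I−A) = Σ_j (I−A)_1j·C_1j = (0.55)(0.6800) + (-0.35)(0.0850) + (-0.45)(0.0150) = 0.3375
adj(I−A) = Cᵀ =
  [ 0.6800   0.3650   0.3600]
  [ 0.0850   0.4675   0.0450]
  [ 0.0150   0.0825   0.4050]
(I − A)⁻¹ = adj(I−A) / det(I−A) ≈
  [   2.0148     1.0815     1.0667]
  [   0.2519     1.3852     0.1333]
  [   0.0444     0.2444     1.2000]
First solve x = (I − A)⁻¹ d = adj(I−A)·d / det(I−A); in particular x_3 = (0.0150·450 + 0.0825·150 + 0.4050·440) / 0.3375 = 197.325 / 0.3375 ≈ 584.6667.
Intermediate flow from 1 to 3: z_13 = a_13 · x_3 = 0.45 × 197.325 / 0.3375 = 88.79625 / 0.3375 = 263.10.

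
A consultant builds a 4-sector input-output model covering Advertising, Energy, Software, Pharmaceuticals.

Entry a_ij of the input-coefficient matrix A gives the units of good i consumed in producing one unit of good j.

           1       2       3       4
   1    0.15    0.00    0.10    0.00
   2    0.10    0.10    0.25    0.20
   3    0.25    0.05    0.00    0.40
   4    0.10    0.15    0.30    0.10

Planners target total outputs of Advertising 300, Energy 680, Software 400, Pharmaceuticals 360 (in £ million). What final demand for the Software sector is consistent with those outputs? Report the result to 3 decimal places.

I − A =
  [   0.85     0.00    -0.10     0.00]
  [  -0.10     0.90    -0.25    -0.20]
  [  -0.25    -0.05     1.00    -0.40]
  [  -0.10    -0.15    -0.30     0.90]
d = (I − A) x:
  d_1 = (+0.85)·300 + (+0.00)·680 + (-0.10)·400 + (+0.00)·360 = 215.000
  d_2 = (-0.10)·300 + (+0.90)·680 + (-0.25)·400 + (-0.20)·360 = 410.000
  d_3 = (-0.25)·300 + (-0.05)·680 + (+1.00)·400 + (-0.40)·360 = 147.000
  d_4 = (-0.10)·300 + (-0.15)·680 + (-0.30)·400 + (+0.90)·360 = 72.000

d_3 = 147.000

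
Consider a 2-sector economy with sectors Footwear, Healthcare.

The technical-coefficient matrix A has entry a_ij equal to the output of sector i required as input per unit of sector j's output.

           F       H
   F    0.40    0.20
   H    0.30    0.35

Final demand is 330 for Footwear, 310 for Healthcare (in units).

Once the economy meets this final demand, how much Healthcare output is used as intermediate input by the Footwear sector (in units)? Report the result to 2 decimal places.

z_HF = 251.36

I − A =
  [   0.60    -0.20]
  [  -0.30     0.65]
det(I−A) = (0.60)(0.65) − (-0.20)(-0.30) = 0.3300
adj(I−A) = [[0.65, 0.20], [0.30, 0.60]]
(I − A)⁻¹ = adj(I−A) / det(I−A) ≈
  [   1.9697     0.6061]
  [   0.9091     1.8182]
First solve x = (I − A)⁻¹ d = adj(I−A)·d / det(I−A); in particular x_F = (0.65·330 + 0.20·310) / 0.3300 = 276.50 / 0.3300 ≈ 837.8788.
Intermediate flow from H to F: z_HF = a_HF · x_F = 0.30 × 276.50 / 0.3300 = 82.95 / 0.3300 ≈ 251.36.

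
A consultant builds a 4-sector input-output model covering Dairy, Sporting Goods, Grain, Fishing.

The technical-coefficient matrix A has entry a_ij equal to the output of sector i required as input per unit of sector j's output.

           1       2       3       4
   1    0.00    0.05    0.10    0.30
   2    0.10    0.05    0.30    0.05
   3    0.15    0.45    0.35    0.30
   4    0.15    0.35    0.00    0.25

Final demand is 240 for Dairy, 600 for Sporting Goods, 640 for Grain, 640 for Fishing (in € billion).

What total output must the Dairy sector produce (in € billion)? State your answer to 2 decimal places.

I − A =
  [   1.00    -0.05    -0.10    -0.30]
  [  -0.10     0.95    -0.30    -0.05]
  [  -0.15    -0.45     0.65    -0.30]
  [  -0.15    -0.35     0.00     0.75]
Compute the cofactors C_ij = (−1)^(i+j)·(3×3 minor ij) of I−A; the adjugate is their transpose:
adj(I−A) = Cᵀ =
  [ 0.319000   0.136875   0.112250   0.181625]
  [ 0.100875   0.442500   0.219750   0.157750]
  [ 0.194625   0.445875   0.637625   0.362625]
  [ 0.110875   0.233875   0.125000   0.458250]
det(I−A) = Σ_j (I−A)_1j·C_1j = (1.00)(0.319000) + (-0.05)(0.100875) + (-0.10)(0.194625) + (-0.30)(0.110875) = 0.26123125
(I − A)⁻¹ = adj(I−A) / det(I−A) ≈
  [   1.2211     0.5240     0.4297     0.6953]
  [   0.3862     1.6939     0.8412     0.6039]
  [   0.7450     1.7068     2.4408     1.3881]
  [   0.4244     0.8953     0.4785     1.7542]
x = (I − A)⁻¹ d = adj(I−A)·d / det(I−A), with det(I−A) = 0.26123125:
  x_1 = (0.319000·240 + 0.136875·600 + 0.112250·640 + 0.181625·640) / 0.26123125 = 346.765 / 0.26123125 ≈ 1327.43
  x_2 = (0.100875·240 + 0.442500·600 + 0.219750·640 + 0.157750·640) / 0.26123125 = 531.31 / 0.26123125 ≈ 2033.87
  x_3 = (0.194625·240 + 0.445875·600 + 0.637625·640 + 0.362625·640) / 0.26123125 = 954.395 / 0.26123125 ≈ 3653.45
  x_4 = (0.110875·240 + 0.233875·600 + 0.125000·640 + 0.458250·640) / 0.26123125 = 540.215 / 0.26123125 ≈ 2067.96

x_1 = 1327.43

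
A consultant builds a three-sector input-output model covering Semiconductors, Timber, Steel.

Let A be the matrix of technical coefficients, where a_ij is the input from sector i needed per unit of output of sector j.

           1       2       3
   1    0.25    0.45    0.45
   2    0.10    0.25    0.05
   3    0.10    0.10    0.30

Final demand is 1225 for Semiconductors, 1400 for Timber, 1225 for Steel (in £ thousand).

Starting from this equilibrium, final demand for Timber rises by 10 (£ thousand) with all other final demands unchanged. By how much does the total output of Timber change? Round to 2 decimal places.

Δx_2 = 15.09

I − A =
  [   0.75    -0.45    -0.45]
  [  -0.10     0.75    -0.05]
  [  -0.10    -0.10     0.70]
Cofactors of I−A, C_ij = (−1)^(i+j)·(minor ij) (rows/columns in the sector order above):
  C_11 = (0.75)(0.70) − (-0.05)(-0.10) = 0.5200
  C_12 = −[(-0.10)(0.70) − (-0.05)(-0.10)] = 0.0750
  C_13 = (-0.10)(-0.10) − (0.75)(-0.10) = 0.0850
  C_21 = −[(-0.45)(0.70) − (-0.45)(-0.10)] = 0.3600
  C_22 = (0.75)(0.70) − (-0.45)(-0.10) = 0.4800
  C_23 = −[(0.75)(-0.10) − (-0.45)(-0.10)] = 0.1200
  C_31 = (-0.45)(-0.05) − (-0.45)(0.75) = 0.3600
  C_32 = −[(0.75)(-0.05) − (-0.45)(-0.10)] = 0.0825
  C_33 = (0.75)(0.75) − (-0.45)(-0.10) = 0.5175
det(I−A) = Σ_j (I−A)_1j·C_1j = (0.75)(0.5200) + (-0.45)(0.0750) + (-0.45)(0.0850) = 0.3180
adj(I−A) = Cᵀ =
  [ 0.5200   0.3600   0.3600]
  [ 0.0750   0.4800   0.0825]
  [ 0.0850   0.1200   0.5175]
(I − A)⁻¹ = adj(I−A) / det(I−A) ≈
  [   1.6352     1.1321     1.1321]
  [   0.2358     1.5094     0.2594]
  [   0.2673     0.3774     1.6274]
Δx = (I − A)⁻¹ Δd with Δd having +10 in the Timber component and 0 elsewhere.
So Δx_2 = L_22 · (+10), where L_22 = adj(I−A)_22 / det(I−A) = 0.4800 / 0.3180.
Δx_2 = 0.4800 × (+10) / 0.3180 = 4.80 / 0.3180 ≈ 15.09.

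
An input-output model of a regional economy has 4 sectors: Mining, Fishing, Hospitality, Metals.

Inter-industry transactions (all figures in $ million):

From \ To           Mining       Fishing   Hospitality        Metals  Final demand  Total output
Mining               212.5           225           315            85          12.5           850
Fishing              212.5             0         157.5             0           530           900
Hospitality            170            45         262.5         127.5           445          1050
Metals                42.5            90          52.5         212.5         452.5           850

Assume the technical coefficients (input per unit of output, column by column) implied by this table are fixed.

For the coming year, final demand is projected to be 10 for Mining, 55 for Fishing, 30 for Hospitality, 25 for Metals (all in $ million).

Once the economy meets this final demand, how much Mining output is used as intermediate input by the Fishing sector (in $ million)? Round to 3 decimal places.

z_12 = 21.772

Technical coefficients a_ij = z_ij / X_j:
  a_11 = 212.5/850 = 0.25, a_21 = 212.5/850 = 0.25, a_31 = 170/850 = 0.20, a_41 = 42.5/850 = 0.05
  a_12 = 225/900 = 0.25, a_22 = 0/900 = 0.00, a_32 = 45/900 = 0.05, a_42 = 90/900 = 0.10
  a_13 = 315/1050 = 0.30, a_23 = 157.5/1050 = 0.15, a_33 = 262.5/1050 = 0.25, a_43 = 52.5/1050 = 0.05
  a_14 = 85/850 = 0.10, a_24 = 0/850 = 0.00, a_34 = 127.5/850 = 0.15, a_44 = 212.5/850 = 0.25
I − A =
  [   0.75    -0.25    -0.30    -0.10]
  [  -0.25     1.00    -0.15     0.00]
  [  -0.20    -0.05     0.75    -0.15]
  [  -0.05    -0.10    -0.05     0.75]
Compute the cofactors C_ij = (−1)^(i+j)·(3×3 minor ij) of I−A; the adjugate is their transpose:
adj(I−A) = Cᵀ =
  [ 0.547125   0.162250   0.259625   0.124875]
  [ 0.162375   0.364250   0.141125   0.049875]
  [ 0.170625   0.080500   0.508125   0.124375]
  [ 0.069500   0.064750   0.070000   0.438750]
det(I−A) = Σ_j (I−A)_1j·C_1j = (0.75)(0.547125) + (-0.25)(0.162375) + (-0.30)(0.170625) + (-0.10)(0.069500) = 0.3116125
(I − A)⁻¹ = adj(I−A) / det(I−A) ≈
  [   1.7558     0.5207     0.8332     0.4007]
  [   0.5211     1.1689     0.4529     0.1601]
  [   0.5476     0.2583     1.6306     0.3991]
  [   0.2230     0.2078     0.2246     1.4080]
First solve x = (I − A)⁻¹ d = adj(I−A)·d / det(I−A); in particular x_2 = (0.162375·10 + 0.364250·55 + 0.141125·30 + 0.049875·25) / 0.3116125 = 27.138125 / 0.3116125 ≈ 87.08933.
Intermediate flow from 1 to 2: z_12 = a_12 · x_2 = 0.25 × 27.138125 / 0.3116125 = 6.78453125 / 0.3116125 ≈ 21.772.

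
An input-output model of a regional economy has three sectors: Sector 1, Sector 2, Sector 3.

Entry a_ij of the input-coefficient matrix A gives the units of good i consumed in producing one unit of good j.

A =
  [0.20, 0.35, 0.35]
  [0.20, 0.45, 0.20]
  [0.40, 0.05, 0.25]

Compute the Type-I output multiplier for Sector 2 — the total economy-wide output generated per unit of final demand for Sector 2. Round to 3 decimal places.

I − A =
  [   0.80    -0.35    -0.35]
  [  -0.20     0.55    -0.20]
  [  -0.40    -0.05     0.75]
Cofactors of I−A, C_ij = (−1)^(i+j)·(minor ij) (rows/columns in the sector order above):
  C_11 = (0.55)(0.75) − (-0.20)(-0.05) = 0.4025
  C_12 = −[(-0.20)(0.75) − (-0.20)(-0.40)] = 0.2300
  C_13 = (-0.20)(-0.05) − (0.55)(-0.40) = 0.2300
  C_21 = −[(-0.35)(0.75) − (-0.35)(-0.05)] = 0.2800
  C_22 = (0.80)(0.75) − (-0.35)(-0.40) = 0.4600
  C_23 = −[(0.80)(-0.05) − (-0.35)(-0.40)] = 0.1800
  C_31 = (-0.35)(-0.20) − (-0.35)(0.55) = 0.2625
  C_32 = −[(0.80)(-0.20) − (-0.35)(-0.20)] = 0.2300
  C_33 = (0.80)(0.55) − (-0.35)(-0.20) = 0.3700
det(I−A) = Σ_j (I−A)_1j·C_1j = (0.80)(0.4025) + (-0.35)(0.2300) + (-0.35)(0.2300) = 0.1610
adj(I−A) = Cᵀ =
  [ 0.4025   0.2800   0.2625]
  [ 0.2300   0.4600   0.2300]
  [ 0.2300   0.1800   0.3700]
(I − A)⁻¹ = adj(I−A) / det(I−A) ≈
  [   2.5000     1.7391     1.6304]
  [   1.4286     2.8571     1.4286]
  [   1.4286     1.1180     2.2981]
The output multiplier for sector j is the column-j sum of the Leontief inverse (I − A)⁻¹ = adj(I−A) / det(I−A).
Column 2 of adj(I−A): (0.2800, 0.4600, 0.1800); det(I−A) = 0.1610.
m_2 = (0.2800 + 0.4600 + 0.1800) / 0.1610 = 0.92 / 0.1610 ≈ 5.714.

m_2 = 5.714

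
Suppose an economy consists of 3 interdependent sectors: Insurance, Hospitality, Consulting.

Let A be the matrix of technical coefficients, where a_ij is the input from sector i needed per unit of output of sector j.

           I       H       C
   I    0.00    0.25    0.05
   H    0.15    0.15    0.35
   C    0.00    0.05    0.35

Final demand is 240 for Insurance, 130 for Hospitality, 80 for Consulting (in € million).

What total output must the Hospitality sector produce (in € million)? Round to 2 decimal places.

I − A =
  [   1.00    -0.25    -0.05]
  [  -0.15     0.85    -0.35]
  [   0.00    -0.05     0.65]
Cofactors of I−A, C_ij = (−1)^(i+j)·(minor ij) (rows/columns in the sector order above):
  C_11 = (0.85)(0.65) − (-0.35)(-0.05) = 0.5350
  C_12 = −[(-0.15)(0.65) − (-0.35)(0.00)] = 0.0975
  C_13 = (-0.15)(-0.05) − (0.85)(0.00) = 0.0075
  C_21 = −[(-0.25)(0.65) − (-0.05)(-0.05)] = 0.1650
  C_22 = (1.00)(0.65) − (-0.05)(0.00) = 0.6500
  C_23 = −[(1.00)(-0.05) − (-0.25)(0.00)] = 0.0500
  C_31 = (-0.25)(-0.35) − (-0.05)(0.85) = 0.1300
  C_32 = −[(1.00)(-0.35) − (-0.05)(-0.15)] = 0.3575
  C_33 = (1.00)(0.85) − (-0.25)(-0.15) = 0.8125
det(I−A) = Σ_j (I−A)_1j·C_1j = (1.00)(0.5350) + (-0.25)(0.0975) + (-0.05)(0.0075) = 0.51025
adj(I−A) = Cᵀ =
  [ 0.5350   0.1650   0.1300]
  [ 0.0975   0.6500   0.3575]
  [ 0.0075   0.0500   0.8125]
(I − A)⁻¹ = adj(I−A) / det(I−A) ≈
  [   1.0485     0.3234     0.2548]
  [   0.1911     1.2739     0.7006]
  [   0.0147     0.0980     1.5924]
x = (I − A)⁻¹ d = adj(I−A)·d / det(I−A), with det(I−A) = 0.51025:
  x_I = (0.5350·240 + 0.1650·130 + 0.1300·80) / 0.51025 = 160.25 / 0.51025 ≈ 314.06
  x_H = (0.0975·240 + 0.6500·130 + 0.3575·80) / 0.51025 = 136.50 / 0.51025 ≈ 267.52
  x_C = (0.0075·240 + 0.0500·130 + 0.8125·80) / 0.51025 = 73.30 / 0.51025 ≈ 143.66

x_H = 267.52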